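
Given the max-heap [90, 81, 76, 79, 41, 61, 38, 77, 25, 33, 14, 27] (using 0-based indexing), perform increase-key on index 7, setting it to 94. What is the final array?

[94, 90, 76, 81, 41, 61, 38, 79, 25, 33, 14, 27]

set index 7 from 77 to 94 → [90, 81, 76, 79, 41, 61, 38, 94, 25, 33, 14, 27]
94 > parent 79 at index 3, swap → [90, 81, 76, 94, 41, 61, 38, 79, 25, 33, 14, 27]
94 > parent 81 at index 1, swap → [90, 94, 76, 81, 41, 61, 38, 79, 25, 33, 14, 27]
94 > parent 90 at index 0, swap → [94, 90, 76, 81, 41, 61, 38, 79, 25, 33, 14, 27]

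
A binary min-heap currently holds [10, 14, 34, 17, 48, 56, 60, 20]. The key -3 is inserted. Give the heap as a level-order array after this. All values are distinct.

append -3 at index 8 → [10, 14, 34, 17, 48, 56, 60, 20, -3]
-3 < parent 17 at index 3, swap → [10, 14, 34, -3, 48, 56, 60, 20, 17]
-3 < parent 14 at index 1, swap → [10, -3, 34, 14, 48, 56, 60, 20, 17]
-3 < parent 10 at index 0, swap → [-3, 10, 34, 14, 48, 56, 60, 20, 17]

[-3, 10, 34, 14, 48, 56, 60, 20, 17]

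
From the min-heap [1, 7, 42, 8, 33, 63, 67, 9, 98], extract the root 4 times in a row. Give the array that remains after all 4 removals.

[33, 63, 42, 98, 67]

extract-min #1 returns 1:
  remove root 1; move last element 98 to root → [98, 7, 42, 8, 33, 63, 67, 9]
  98 vs smaller child 7 at index 1, swap → [7, 98, 42, 8, 33, 63, 67, 9]
  98 vs smaller child 8 at index 3, swap → [7, 8, 42, 98, 33, 63, 67, 9]
  98 vs only child 9 at index 7, swap → [7, 8, 42, 9, 33, 63, 67, 98]
extract-min #2 returns 7:
  remove root 7; move last element 98 to root → [98, 8, 42, 9, 33, 63, 67]
  98 vs smaller child 8 at index 1, swap → [8, 98, 42, 9, 33, 63, 67]
  98 vs smaller child 9 at index 3, swap → [8, 9, 42, 98, 33, 63, 67]
extract-min #3 returns 8:
  remove root 8; move last element 67 to root → [67, 9, 42, 98, 33, 63]
  67 vs smaller child 9 at index 1, swap → [9, 67, 42, 98, 33, 63]
  67 vs smaller child 33 at index 4, swap → [9, 33, 42, 98, 67, 63]
extract-min #4 returns 9:
  remove root 9; move last element 63 to root → [63, 33, 42, 98, 67]
  63 vs smaller child 33 at index 1, swap → [33, 63, 42, 98, 67]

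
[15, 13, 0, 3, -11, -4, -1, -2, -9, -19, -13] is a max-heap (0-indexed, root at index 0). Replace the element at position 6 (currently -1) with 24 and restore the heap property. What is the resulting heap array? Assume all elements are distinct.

set index 6 from -1 to 24 → [15, 13, 0, 3, -11, -4, 24, -2, -9, -19, -13]
24 > parent 0 at index 2, swap → [15, 13, 24, 3, -11, -4, 0, -2, -9, -19, -13]
24 > parent 15 at index 0, swap → [24, 13, 15, 3, -11, -4, 0, -2, -9, -19, -13]

[24, 13, 15, 3, -11, -4, 0, -2, -9, -19, -13]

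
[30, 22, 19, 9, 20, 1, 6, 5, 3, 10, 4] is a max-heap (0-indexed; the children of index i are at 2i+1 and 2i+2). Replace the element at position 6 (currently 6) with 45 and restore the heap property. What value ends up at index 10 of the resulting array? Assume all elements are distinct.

4

set index 6 from 6 to 45 → [30, 22, 19, 9, 20, 1, 45, 5, 3, 10, 4]
45 > parent 19 at index 2, swap → [30, 22, 45, 9, 20, 1, 19, 5, 3, 10, 4]
45 > parent 30 at index 0, swap → [45, 22, 30, 9, 20, 1, 19, 5, 3, 10, 4]
resulting array: [45, 22, 30, 9, 20, 1, 19, 5, 3, 10, 4]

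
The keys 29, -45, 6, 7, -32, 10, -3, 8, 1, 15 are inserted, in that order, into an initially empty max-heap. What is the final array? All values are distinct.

Insert 29:
  append 29 at index 0 → [29] (no swap needed)
Insert -45:
  append -45 at index 1 → [29, -45] (no swap needed)
Insert 6:
  append 6 at index 2 → [29, -45, 6] (no swap needed)
Insert 7:
  append 7 at index 3 → [29, -45, 6, 7]
  7 > parent -45 at index 1, swap → [29, 7, 6, -45]
Insert -32:
  append -32 at index 4 → [29, 7, 6, -45, -32] (no swap needed)
Insert 10:
  append 10 at index 5 → [29, 7, 6, -45, -32, 10]
  10 > parent 6 at index 2, swap → [29, 7, 10, -45, -32, 6]
Insert -3:
  append -3 at index 6 → [29, 7, 10, -45, -32, 6, -3] (no swap needed)
Insert 8:
  append 8 at index 7 → [29, 7, 10, -45, -32, 6, -3, 8]
  8 > parent -45 at index 3, swap → [29, 7, 10, 8, -32, 6, -3, -45]
  8 > parent 7 at index 1, swap → [29, 8, 10, 7, -32, 6, -3, -45]
Insert 1:
  append 1 at index 8 → [29, 8, 10, 7, -32, 6, -3, -45, 1] (no swap needed)
Insert 15:
  append 15 at index 9 → [29, 8, 10, 7, -32, 6, -3, -45, 1, 15]
  15 > parent -32 at index 4, swap → [29, 8, 10, 7, 15, 6, -3, -45, 1, -32]
  15 > parent 8 at index 1, swap → [29, 15, 10, 7, 8, 6, -3, -45, 1, -32]

[29, 15, 10, 7, 8, 6, -3, -45, 1, -32]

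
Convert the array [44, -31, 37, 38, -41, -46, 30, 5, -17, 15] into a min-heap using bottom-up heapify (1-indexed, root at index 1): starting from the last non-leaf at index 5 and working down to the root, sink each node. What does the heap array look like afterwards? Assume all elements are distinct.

sift down from index 5: already satisfies heap property
sift down from index 4:
  38 vs smaller child -17 at index 9, swap → [44, -31, 37, -17, -41, -46, 30, 5, 38, 15]
sift down from index 3:
  37 vs smaller child -46 at index 6, swap → [44, -31, -46, -17, -41, 37, 30, 5, 38, 15]
sift down from index 2:
  -31 vs smaller child -41 at index 5, swap → [44, -41, -46, -17, -31, 37, 30, 5, 38, 15]
sift down from index 1:
  44 vs smaller child -46 at index 3, swap → [-46, -41, 44, -17, -31, 37, 30, 5, 38, 15]
  44 vs smaller child 30 at index 7, swap → [-46, -41, 30, -17, -31, 37, 44, 5, 38, 15]

[-46, -41, 30, -17, -31, 37, 44, 5, 38, 15]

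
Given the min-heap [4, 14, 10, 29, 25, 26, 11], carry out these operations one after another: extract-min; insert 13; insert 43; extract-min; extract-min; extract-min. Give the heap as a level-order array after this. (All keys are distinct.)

extract-min → returns 4:
  remove root 4; move last element 11 to root → [11, 14, 10, 29, 25, 26]
  11 vs smaller child 10 at index 2, swap → [10, 14, 11, 29, 25, 26]
insert 13:
  append 13 at index 6 → [10, 14, 11, 29, 25, 26, 13] (no swap needed)
insert 43:
  append 43 at index 7 → [10, 14, 11, 29, 25, 26, 13, 43] (no swap needed)
extract-min → returns 10:
  remove root 10; move last element 43 to root → [43, 14, 11, 29, 25, 26, 13]
  43 vs smaller child 11 at index 2, swap → [11, 14, 43, 29, 25, 26, 13]
  43 vs smaller child 13 at index 6, swap → [11, 14, 13, 29, 25, 26, 43]
extract-min → returns 11:
  remove root 11; move last element 43 to root → [43, 14, 13, 29, 25, 26]
  43 vs smaller child 13 at index 2, swap → [13, 14, 43, 29, 25, 26]
  43 vs only child 26 at index 5, swap → [13, 14, 26, 29, 25, 43]
extract-min → returns 13:
  remove root 13; move last element 43 to root → [43, 14, 26, 29, 25]
  43 vs smaller child 14 at index 1, swap → [14, 43, 26, 29, 25]
  43 vs smaller child 25 at index 4, swap → [14, 25, 26, 29, 43]

[14, 25, 26, 29, 43]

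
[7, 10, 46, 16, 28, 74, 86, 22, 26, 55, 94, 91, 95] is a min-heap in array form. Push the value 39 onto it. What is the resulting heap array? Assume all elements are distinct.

[7, 10, 39, 16, 28, 74, 46, 22, 26, 55, 94, 91, 95, 86]

append 39 at index 13 → [7, 10, 46, 16, 28, 74, 86, 22, 26, 55, 94, 91, 95, 39]
39 < parent 86 at index 6, swap → [7, 10, 46, 16, 28, 74, 39, 22, 26, 55, 94, 91, 95, 86]
39 < parent 46 at index 2, swap → [7, 10, 39, 16, 28, 74, 46, 22, 26, 55, 94, 91, 95, 86]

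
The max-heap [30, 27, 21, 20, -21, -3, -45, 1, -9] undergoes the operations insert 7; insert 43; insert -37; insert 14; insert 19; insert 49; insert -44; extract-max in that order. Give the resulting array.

[43, 30, 21, 20, 27, 14, 19, 1, -9, -21, 7, -37, -3, -45, -44]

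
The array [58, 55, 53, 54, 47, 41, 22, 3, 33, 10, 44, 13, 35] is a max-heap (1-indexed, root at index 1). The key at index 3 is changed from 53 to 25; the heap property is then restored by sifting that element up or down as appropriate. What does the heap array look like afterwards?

set index 3 from 53 to 25 → [58, 55, 25, 54, 47, 41, 22, 3, 33, 10, 44, 13, 35]
25 vs larger child 41 at index 6, swap → [58, 55, 41, 54, 47, 25, 22, 3, 33, 10, 44, 13, 35]
25 vs larger child 35 at index 13, swap → [58, 55, 41, 54, 47, 35, 22, 3, 33, 10, 44, 13, 25]

[58, 55, 41, 54, 47, 35, 22, 3, 33, 10, 44, 13, 25]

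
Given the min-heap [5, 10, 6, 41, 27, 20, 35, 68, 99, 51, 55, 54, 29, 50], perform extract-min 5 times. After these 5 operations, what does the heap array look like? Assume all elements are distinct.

extract-min #1 returns 5:
  remove root 5; move last element 50 to root → [50, 10, 6, 41, 27, 20, 35, 68, 99, 51, 55, 54, 29]
  50 vs smaller child 6 at index 2, swap → [6, 10, 50, 41, 27, 20, 35, 68, 99, 51, 55, 54, 29]
  50 vs smaller child 20 at index 5, swap → [6, 10, 20, 41, 27, 50, 35, 68, 99, 51, 55, 54, 29]
  50 vs smaller child 29 at index 12, swap → [6, 10, 20, 41, 27, 29, 35, 68, 99, 51, 55, 54, 50]
extract-min #2 returns 6:
  remove root 6; move last element 50 to root → [50, 10, 20, 41, 27, 29, 35, 68, 99, 51, 55, 54]
  50 vs smaller child 10 at index 1, swap → [10, 50, 20, 41, 27, 29, 35, 68, 99, 51, 55, 54]
  50 vs smaller child 27 at index 4, swap → [10, 27, 20, 41, 50, 29, 35, 68, 99, 51, 55, 54]
extract-min #3 returns 10:
  remove root 10; move last element 54 to root → [54, 27, 20, 41, 50, 29, 35, 68, 99, 51, 55]
  54 vs smaller child 20 at index 2, swap → [20, 27, 54, 41, 50, 29, 35, 68, 99, 51, 55]
  54 vs smaller child 29 at index 5, swap → [20, 27, 29, 41, 50, 54, 35, 68, 99, 51, 55]
extract-min #4 returns 20:
  remove root 20; move last element 55 to root → [55, 27, 29, 41, 50, 54, 35, 68, 99, 51]
  55 vs smaller child 27 at index 1, swap → [27, 55, 29, 41, 50, 54, 35, 68, 99, 51]
  55 vs smaller child 41 at index 3, swap → [27, 41, 29, 55, 50, 54, 35, 68, 99, 51]
extract-min #5 returns 27:
  remove root 27; move last element 51 to root → [51, 41, 29, 55, 50, 54, 35, 68, 99]
  51 vs smaller child 29 at index 2, swap → [29, 41, 51, 55, 50, 54, 35, 68, 99]
  51 vs smaller child 35 at index 6, swap → [29, 41, 35, 55, 50, 54, 51, 68, 99]

[29, 41, 35, 55, 50, 54, 51, 68, 99]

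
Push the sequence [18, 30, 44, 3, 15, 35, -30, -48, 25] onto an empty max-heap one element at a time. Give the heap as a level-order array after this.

Insert 18:
  append 18 at index 0 → [18] (no swap needed)
Insert 30:
  append 30 at index 1 → [18, 30]
  30 > parent 18 at index 0, swap → [30, 18]
Insert 44:
  append 44 at index 2 → [30, 18, 44]
  44 > parent 30 at index 0, swap → [44, 18, 30]
Insert 3:
  append 3 at index 3 → [44, 18, 30, 3] (no swap needed)
Insert 15:
  append 15 at index 4 → [44, 18, 30, 3, 15] (no swap needed)
Insert 35:
  append 35 at index 5 → [44, 18, 30, 3, 15, 35]
  35 > parent 30 at index 2, swap → [44, 18, 35, 3, 15, 30]
Insert -30:
  append -30 at index 6 → [44, 18, 35, 3, 15, 30, -30] (no swap needed)
Insert -48:
  append -48 at index 7 → [44, 18, 35, 3, 15, 30, -30, -48] (no swap needed)
Insert 25:
  append 25 at index 8 → [44, 18, 35, 3, 15, 30, -30, -48, 25]
  25 > parent 3 at index 3, swap → [44, 18, 35, 25, 15, 30, -30, -48, 3]
  25 > parent 18 at index 1, swap → [44, 25, 35, 18, 15, 30, -30, -48, 3]

[44, 25, 35, 18, 15, 30, -30, -48, 3]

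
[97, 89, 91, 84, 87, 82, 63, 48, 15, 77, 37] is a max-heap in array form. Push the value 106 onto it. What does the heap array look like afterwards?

append 106 at index 11 → [97, 89, 91, 84, 87, 82, 63, 48, 15, 77, 37, 106]
106 > parent 82 at index 5, swap → [97, 89, 91, 84, 87, 106, 63, 48, 15, 77, 37, 82]
106 > parent 91 at index 2, swap → [97, 89, 106, 84, 87, 91, 63, 48, 15, 77, 37, 82]
106 > parent 97 at index 0, swap → [106, 89, 97, 84, 87, 91, 63, 48, 15, 77, 37, 82]

[106, 89, 97, 84, 87, 91, 63, 48, 15, 77, 37, 82]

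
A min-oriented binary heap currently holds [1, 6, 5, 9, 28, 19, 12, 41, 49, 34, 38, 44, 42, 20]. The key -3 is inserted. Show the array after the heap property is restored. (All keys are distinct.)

append -3 at index 14 → [1, 6, 5, 9, 28, 19, 12, 41, 49, 34, 38, 44, 42, 20, -3]
-3 < parent 12 at index 6, swap → [1, 6, 5, 9, 28, 19, -3, 41, 49, 34, 38, 44, 42, 20, 12]
-3 < parent 5 at index 2, swap → [1, 6, -3, 9, 28, 19, 5, 41, 49, 34, 38, 44, 42, 20, 12]
-3 < parent 1 at index 0, swap → [-3, 6, 1, 9, 28, 19, 5, 41, 49, 34, 38, 44, 42, 20, 12]

[-3, 6, 1, 9, 28, 19, 5, 41, 49, 34, 38, 44, 42, 20, 12]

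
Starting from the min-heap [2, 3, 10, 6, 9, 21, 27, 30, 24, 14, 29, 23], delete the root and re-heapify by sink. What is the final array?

remove root 2; move last element 23 to root → [23, 3, 10, 6, 9, 21, 27, 30, 24, 14, 29]
23 vs smaller child 3 at index 1, swap → [3, 23, 10, 6, 9, 21, 27, 30, 24, 14, 29]
23 vs smaller child 6 at index 3, swap → [3, 6, 10, 23, 9, 21, 27, 30, 24, 14, 29]

[3, 6, 10, 23, 9, 21, 27, 30, 24, 14, 29]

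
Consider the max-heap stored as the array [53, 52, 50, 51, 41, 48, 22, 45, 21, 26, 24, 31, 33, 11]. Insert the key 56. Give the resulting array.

[56, 52, 53, 51, 41, 48, 50, 45, 21, 26, 24, 31, 33, 11, 22]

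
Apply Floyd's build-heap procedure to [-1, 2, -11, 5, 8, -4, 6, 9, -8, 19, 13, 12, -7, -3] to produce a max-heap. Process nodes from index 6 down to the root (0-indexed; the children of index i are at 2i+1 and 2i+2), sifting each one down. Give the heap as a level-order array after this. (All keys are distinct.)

[19, 13, 12, 9, 8, -4, 6, 5, -8, -1, 2, -11, -7, -3]

sift down from index 6: already satisfies heap property
sift down from index 5:
  -4 vs larger child 12 at index 11, swap → [-1, 2, -11, 5, 8, 12, 6, 9, -8, 19, 13, -4, -7, -3]
sift down from index 4:
  8 vs larger child 19 at index 9, swap → [-1, 2, -11, 5, 19, 12, 6, 9, -8, 8, 13, -4, -7, -3]
sift down from index 3:
  5 vs larger child 9 at index 7, swap → [-1, 2, -11, 9, 19, 12, 6, 5, -8, 8, 13, -4, -7, -3]
sift down from index 2:
  -11 vs larger child 12 at index 5, swap → [-1, 2, 12, 9, 19, -11, 6, 5, -8, 8, 13, -4, -7, -3]
  -11 vs larger child -4 at index 11, swap → [-1, 2, 12, 9, 19, -4, 6, 5, -8, 8, 13, -11, -7, -3]
sift down from index 1:
  2 vs larger child 19 at index 4, swap → [-1, 19, 12, 9, 2, -4, 6, 5, -8, 8, 13, -11, -7, -3]
  2 vs larger child 13 at index 10, swap → [-1, 19, 12, 9, 13, -4, 6, 5, -8, 8, 2, -11, -7, -3]
sift down from index 0:
  -1 vs larger child 19 at index 1, swap → [19, -1, 12, 9, 13, -4, 6, 5, -8, 8, 2, -11, -7, -3]
  -1 vs larger child 13 at index 4, swap → [19, 13, 12, 9, -1, -4, 6, 5, -8, 8, 2, -11, -7, -3]
  -1 vs larger child 8 at index 9, swap → [19, 13, 12, 9, 8, -4, 6, 5, -8, -1, 2, -11, -7, -3]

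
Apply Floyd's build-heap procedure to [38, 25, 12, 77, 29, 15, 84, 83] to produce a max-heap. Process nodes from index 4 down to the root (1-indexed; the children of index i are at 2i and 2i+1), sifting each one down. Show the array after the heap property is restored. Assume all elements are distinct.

[84, 83, 38, 77, 29, 15, 12, 25]

sift down from index 4:
  77 vs only child 83 at index 8, swap → [38, 25, 12, 83, 29, 15, 84, 77]
sift down from index 3:
  12 vs larger child 84 at index 7, swap → [38, 25, 84, 83, 29, 15, 12, 77]
sift down from index 2:
  25 vs larger child 83 at index 4, swap → [38, 83, 84, 25, 29, 15, 12, 77]
  25 vs only child 77 at index 8, swap → [38, 83, 84, 77, 29, 15, 12, 25]
sift down from index 1:
  38 vs larger child 84 at index 3, swap → [84, 83, 38, 77, 29, 15, 12, 25]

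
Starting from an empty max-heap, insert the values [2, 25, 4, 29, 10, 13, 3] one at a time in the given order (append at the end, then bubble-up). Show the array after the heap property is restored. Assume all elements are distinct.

[29, 25, 13, 2, 10, 4, 3]

Insert 2:
  append 2 at index 0 → [2] (no swap needed)
Insert 25:
  append 25 at index 1 → [2, 25]
  25 > parent 2 at index 0, swap → [25, 2]
Insert 4:
  append 4 at index 2 → [25, 2, 4] (no swap needed)
Insert 29:
  append 29 at index 3 → [25, 2, 4, 29]
  29 > parent 2 at index 1, swap → [25, 29, 4, 2]
  29 > parent 25 at index 0, swap → [29, 25, 4, 2]
Insert 10:
  append 10 at index 4 → [29, 25, 4, 2, 10] (no swap needed)
Insert 13:
  append 13 at index 5 → [29, 25, 4, 2, 10, 13]
  13 > parent 4 at index 2, swap → [29, 25, 13, 2, 10, 4]
Insert 3:
  append 3 at index 6 → [29, 25, 13, 2, 10, 4, 3] (no swap needed)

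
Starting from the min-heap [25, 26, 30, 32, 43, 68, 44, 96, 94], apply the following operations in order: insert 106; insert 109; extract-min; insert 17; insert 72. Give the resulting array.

insert 106:
  append 106 at index 9 → [25, 26, 30, 32, 43, 68, 44, 96, 94, 106] (no swap needed)
insert 109:
  append 109 at index 10 → [25, 26, 30, 32, 43, 68, 44, 96, 94, 106, 109] (no swap needed)
extract-min → returns 25:
  remove root 25; move last element 109 to root → [109, 26, 30, 32, 43, 68, 44, 96, 94, 106]
  109 vs smaller child 26 at index 1, swap → [26, 109, 30, 32, 43, 68, 44, 96, 94, 106]
  109 vs smaller child 32 at index 3, swap → [26, 32, 30, 109, 43, 68, 44, 96, 94, 106]
  109 vs smaller child 94 at index 8, swap → [26, 32, 30, 94, 43, 68, 44, 96, 109, 106]
insert 17:
  append 17 at index 10 → [26, 32, 30, 94, 43, 68, 44, 96, 109, 106, 17]
  17 < parent 43 at index 4, swap → [26, 32, 30, 94, 17, 68, 44, 96, 109, 106, 43]
  17 < parent 32 at index 1, swap → [26, 17, 30, 94, 32, 68, 44, 96, 109, 106, 43]
  17 < parent 26 at index 0, swap → [17, 26, 30, 94, 32, 68, 44, 96, 109, 106, 43]
insert 72:
  append 72 at index 11 → [17, 26, 30, 94, 32, 68, 44, 96, 109, 106, 43, 72] (no swap needed)

[17, 26, 30, 94, 32, 68, 44, 96, 109, 106, 43, 72]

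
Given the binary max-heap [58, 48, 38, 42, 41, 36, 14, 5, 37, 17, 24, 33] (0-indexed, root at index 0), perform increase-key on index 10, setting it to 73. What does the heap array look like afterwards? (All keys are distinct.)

set index 10 from 24 to 73 → [58, 48, 38, 42, 41, 36, 14, 5, 37, 17, 73, 33]
73 > parent 41 at index 4, swap → [58, 48, 38, 42, 73, 36, 14, 5, 37, 17, 41, 33]
73 > parent 48 at index 1, swap → [58, 73, 38, 42, 48, 36, 14, 5, 37, 17, 41, 33]
73 > parent 58 at index 0, swap → [73, 58, 38, 42, 48, 36, 14, 5, 37, 17, 41, 33]

[73, 58, 38, 42, 48, 36, 14, 5, 37, 17, 41, 33]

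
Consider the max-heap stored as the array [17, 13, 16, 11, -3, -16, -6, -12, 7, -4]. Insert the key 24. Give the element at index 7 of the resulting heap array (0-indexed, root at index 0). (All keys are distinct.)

append 24 at index 10 → [17, 13, 16, 11, -3, -16, -6, -12, 7, -4, 24]
24 > parent -3 at index 4, swap → [17, 13, 16, 11, 24, -16, -6, -12, 7, -4, -3]
24 > parent 13 at index 1, swap → [17, 24, 16, 11, 13, -16, -6, -12, 7, -4, -3]
24 > parent 17 at index 0, swap → [24, 17, 16, 11, 13, -16, -6, -12, 7, -4, -3]
resulting array: [24, 17, 16, 11, 13, -16, -6, -12, 7, -4, -3]

-12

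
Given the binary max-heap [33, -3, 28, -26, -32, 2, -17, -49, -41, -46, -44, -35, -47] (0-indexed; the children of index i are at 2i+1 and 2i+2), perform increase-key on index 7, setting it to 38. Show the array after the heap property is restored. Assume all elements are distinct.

[38, 33, 28, -3, -32, 2, -17, -26, -41, -46, -44, -35, -47]

set index 7 from -49 to 38 → [33, -3, 28, -26, -32, 2, -17, 38, -41, -46, -44, -35, -47]
38 > parent -26 at index 3, swap → [33, -3, 28, 38, -32, 2, -17, -26, -41, -46, -44, -35, -47]
38 > parent -3 at index 1, swap → [33, 38, 28, -3, -32, 2, -17, -26, -41, -46, -44, -35, -47]
38 > parent 33 at index 0, swap → [38, 33, 28, -3, -32, 2, -17, -26, -41, -46, -44, -35, -47]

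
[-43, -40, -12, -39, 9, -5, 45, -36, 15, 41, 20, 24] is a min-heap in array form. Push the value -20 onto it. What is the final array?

append -20 at index 12 → [-43, -40, -12, -39, 9, -5, 45, -36, 15, 41, 20, 24, -20]
-20 < parent -5 at index 5, swap → [-43, -40, -12, -39, 9, -20, 45, -36, 15, 41, 20, 24, -5]
-20 < parent -12 at index 2, swap → [-43, -40, -20, -39, 9, -12, 45, -36, 15, 41, 20, 24, -5]

[-43, -40, -20, -39, 9, -12, 45, -36, 15, 41, 20, 24, -5]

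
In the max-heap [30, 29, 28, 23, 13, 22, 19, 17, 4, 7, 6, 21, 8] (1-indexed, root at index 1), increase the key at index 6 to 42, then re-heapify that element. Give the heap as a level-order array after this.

[42, 29, 30, 23, 13, 28, 19, 17, 4, 7, 6, 21, 8]

set index 6 from 22 to 42 → [30, 29, 28, 23, 13, 42, 19, 17, 4, 7, 6, 21, 8]
42 > parent 28 at index 3, swap → [30, 29, 42, 23, 13, 28, 19, 17, 4, 7, 6, 21, 8]
42 > parent 30 at index 1, swap → [42, 29, 30, 23, 13, 28, 19, 17, 4, 7, 6, 21, 8]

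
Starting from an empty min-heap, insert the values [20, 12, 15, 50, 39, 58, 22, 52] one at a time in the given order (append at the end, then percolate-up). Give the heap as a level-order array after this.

Insert 20:
  append 20 at index 0 → [20] (no swap needed)
Insert 12:
  append 12 at index 1 → [20, 12]
  12 < parent 20 at index 0, swap → [12, 20]
Insert 15:
  append 15 at index 2 → [12, 20, 15] (no swap needed)
Insert 50:
  append 50 at index 3 → [12, 20, 15, 50] (no swap needed)
Insert 39:
  append 39 at index 4 → [12, 20, 15, 50, 39] (no swap needed)
Insert 58:
  append 58 at index 5 → [12, 20, 15, 50, 39, 58] (no swap needed)
Insert 22:
  append 22 at index 6 → [12, 20, 15, 50, 39, 58, 22] (no swap needed)
Insert 52:
  append 52 at index 7 → [12, 20, 15, 50, 39, 58, 22, 52] (no swap needed)

[12, 20, 15, 50, 39, 58, 22, 52]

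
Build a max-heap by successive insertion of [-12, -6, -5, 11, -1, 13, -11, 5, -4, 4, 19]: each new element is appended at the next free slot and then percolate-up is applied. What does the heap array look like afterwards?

[19, 13, 11, -1, 5, -6, -11, -12, -4, -5, 4]

Insert -12:
  append -12 at index 0 → [-12] (no swap needed)
Insert -6:
  append -6 at index 1 → [-12, -6]
  -6 > parent -12 at index 0, swap → [-6, -12]
Insert -5:
  append -5 at index 2 → [-6, -12, -5]
  -5 > parent -6 at index 0, swap → [-5, -12, -6]
Insert 11:
  append 11 at index 3 → [-5, -12, -6, 11]
  11 > parent -12 at index 1, swap → [-5, 11, -6, -12]
  11 > parent -5 at index 0, swap → [11, -5, -6, -12]
Insert -1:
  append -1 at index 4 → [11, -5, -6, -12, -1]
  -1 > parent -5 at index 1, swap → [11, -1, -6, -12, -5]
Insert 13:
  append 13 at index 5 → [11, -1, -6, -12, -5, 13]
  13 > parent -6 at index 2, swap → [11, -1, 13, -12, -5, -6]
  13 > parent 11 at index 0, swap → [13, -1, 11, -12, -5, -6]
Insert -11:
  append -11 at index 6 → [13, -1, 11, -12, -5, -6, -11] (no swap needed)
Insert 5:
  append 5 at index 7 → [13, -1, 11, -12, -5, -6, -11, 5]
  5 > parent -12 at index 3, swap → [13, -1, 11, 5, -5, -6, -11, -12]
  5 > parent -1 at index 1, swap → [13, 5, 11, -1, -5, -6, -11, -12]
Insert -4:
  append -4 at index 8 → [13, 5, 11, -1, -5, -6, -11, -12, -4] (no swap needed)
Insert 4:
  append 4 at index 9 → [13, 5, 11, -1, -5, -6, -11, -12, -4, 4]
  4 > parent -5 at index 4, swap → [13, 5, 11, -1, 4, -6, -11, -12, -4, -5]
Insert 19:
  append 19 at index 10 → [13, 5, 11, -1, 4, -6, -11, -12, -4, -5, 19]
  19 > parent 4 at index 4, swap → [13, 5, 11, -1, 19, -6, -11, -12, -4, -5, 4]
  19 > parent 5 at index 1, swap → [13, 19, 11, -1, 5, -6, -11, -12, -4, -5, 4]
  19 > parent 13 at index 0, swap → [19, 13, 11, -1, 5, -6, -11, -12, -4, -5, 4]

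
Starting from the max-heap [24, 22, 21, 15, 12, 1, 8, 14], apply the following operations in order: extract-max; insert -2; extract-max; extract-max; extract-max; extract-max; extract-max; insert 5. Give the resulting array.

[8, 5, -2, 1]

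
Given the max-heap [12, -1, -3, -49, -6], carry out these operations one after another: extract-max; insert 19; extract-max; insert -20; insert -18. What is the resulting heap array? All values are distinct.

[-1, -6, -3, -49, -20, -18]

extract-max → returns 12:
  remove root 12; move last element -6 to root → [-6, -1, -3, -49]
  -6 vs larger child -1 at index 1, swap → [-1, -6, -3, -49]
insert 19:
  append 19 at index 4 → [-1, -6, -3, -49, 19]
  19 > parent -6 at index 1, swap → [-1, 19, -3, -49, -6]
  19 > parent -1 at index 0, swap → [19, -1, -3, -49, -6]
extract-max → returns 19:
  remove root 19; move last element -6 to root → [-6, -1, -3, -49]
  -6 vs larger child -1 at index 1, swap → [-1, -6, -3, -49]
insert -20:
  append -20 at index 4 → [-1, -6, -3, -49, -20] (no swap needed)
insert -18:
  append -18 at index 5 → [-1, -6, -3, -49, -20, -18] (no swap needed)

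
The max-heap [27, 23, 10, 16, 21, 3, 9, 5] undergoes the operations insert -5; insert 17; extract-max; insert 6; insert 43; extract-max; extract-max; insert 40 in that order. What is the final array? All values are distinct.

[40, 21, 10, 16, 17, 3, 9, 5, -5, 6]

insert -5:
  append -5 at index 8 → [27, 23, 10, 16, 21, 3, 9, 5, -5] (no swap needed)
insert 17:
  append 17 at index 9 → [27, 23, 10, 16, 21, 3, 9, 5, -5, 17] (no swap needed)
extract-max → returns 27:
  remove root 27; move last element 17 to root → [17, 23, 10, 16, 21, 3, 9, 5, -5]
  17 vs larger child 23 at index 1, swap → [23, 17, 10, 16, 21, 3, 9, 5, -5]
  17 vs larger child 21 at index 4, swap → [23, 21, 10, 16, 17, 3, 9, 5, -5]
insert 6:
  append 6 at index 9 → [23, 21, 10, 16, 17, 3, 9, 5, -5, 6] (no swap needed)
insert 43:
  append 43 at index 10 → [23, 21, 10, 16, 17, 3, 9, 5, -5, 6, 43]
  43 > parent 17 at index 4, swap → [23, 21, 10, 16, 43, 3, 9, 5, -5, 6, 17]
  43 > parent 21 at index 1, swap → [23, 43, 10, 16, 21, 3, 9, 5, -5, 6, 17]
  43 > parent 23 at index 0, swap → [43, 23, 10, 16, 21, 3, 9, 5, -5, 6, 17]
extract-max → returns 43:
  remove root 43; move last element 17 to root → [17, 23, 10, 16, 21, 3, 9, 5, -5, 6]
  17 vs larger child 23 at index 1, swap → [23, 17, 10, 16, 21, 3, 9, 5, -5, 6]
  17 vs larger child 21 at index 4, swap → [23, 21, 10, 16, 17, 3, 9, 5, -5, 6]
extract-max → returns 23:
  remove root 23; move last element 6 to root → [6, 21, 10, 16, 17, 3, 9, 5, -5]
  6 vs larger child 21 at index 1, swap → [21, 6, 10, 16, 17, 3, 9, 5, -5]
  6 vs larger child 17 at index 4, swap → [21, 17, 10, 16, 6, 3, 9, 5, -5]
insert 40:
  append 40 at index 9 → [21, 17, 10, 16, 6, 3, 9, 5, -5, 40]
  40 > parent 6 at index 4, swap → [21, 17, 10, 16, 40, 3, 9, 5, -5, 6]
  40 > parent 17 at index 1, swap → [21, 40, 10, 16, 17, 3, 9, 5, -5, 6]
  40 > parent 21 at index 0, swap → [40, 21, 10, 16, 17, 3, 9, 5, -5, 6]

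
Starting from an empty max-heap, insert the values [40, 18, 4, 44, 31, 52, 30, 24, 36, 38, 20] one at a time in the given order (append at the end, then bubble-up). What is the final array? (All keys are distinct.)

Insert 40:
  append 40 at index 0 → [40] (no swap needed)
Insert 18:
  append 18 at index 1 → [40, 18] (no swap needed)
Insert 4:
  append 4 at index 2 → [40, 18, 4] (no swap needed)
Insert 44:
  append 44 at index 3 → [40, 18, 4, 44]
  44 > parent 18 at index 1, swap → [40, 44, 4, 18]
  44 > parent 40 at index 0, swap → [44, 40, 4, 18]
Insert 31:
  append 31 at index 4 → [44, 40, 4, 18, 31] (no swap needed)
Insert 52:
  append 52 at index 5 → [44, 40, 4, 18, 31, 52]
  52 > parent 4 at index 2, swap → [44, 40, 52, 18, 31, 4]
  52 > parent 44 at index 0, swap → [52, 40, 44, 18, 31, 4]
Insert 30:
  append 30 at index 6 → [52, 40, 44, 18, 31, 4, 30] (no swap needed)
Insert 24:
  append 24 at index 7 → [52, 40, 44, 18, 31, 4, 30, 24]
  24 > parent 18 at index 3, swap → [52, 40, 44, 24, 31, 4, 30, 18]
Insert 36:
  append 36 at index 8 → [52, 40, 44, 24, 31, 4, 30, 18, 36]
  36 > parent 24 at index 3, swap → [52, 40, 44, 36, 31, 4, 30, 18, 24]
Insert 38:
  append 38 at index 9 → [52, 40, 44, 36, 31, 4, 30, 18, 24, 38]
  38 > parent 31 at index 4, swap → [52, 40, 44, 36, 38, 4, 30, 18, 24, 31]
Insert 20:
  append 20 at index 10 → [52, 40, 44, 36, 38, 4, 30, 18, 24, 31, 20] (no swap needed)

[52, 40, 44, 36, 38, 4, 30, 18, 24, 31, 20]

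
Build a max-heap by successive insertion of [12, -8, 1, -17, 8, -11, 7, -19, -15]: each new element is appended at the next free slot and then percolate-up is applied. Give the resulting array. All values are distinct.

Insert 12:
  append 12 at index 0 → [12] (no swap needed)
Insert -8:
  append -8 at index 1 → [12, -8] (no swap needed)
Insert 1:
  append 1 at index 2 → [12, -8, 1] (no swap needed)
Insert -17:
  append -17 at index 3 → [12, -8, 1, -17] (no swap needed)
Insert 8:
  append 8 at index 4 → [12, -8, 1, -17, 8]
  8 > parent -8 at index 1, swap → [12, 8, 1, -17, -8]
Insert -11:
  append -11 at index 5 → [12, 8, 1, -17, -8, -11] (no swap needed)
Insert 7:
  append 7 at index 6 → [12, 8, 1, -17, -8, -11, 7]
  7 > parent 1 at index 2, swap → [12, 8, 7, -17, -8, -11, 1]
Insert -19:
  append -19 at index 7 → [12, 8, 7, -17, -8, -11, 1, -19] (no swap needed)
Insert -15:
  append -15 at index 8 → [12, 8, 7, -17, -8, -11, 1, -19, -15]
  -15 > parent -17 at index 3, swap → [12, 8, 7, -15, -8, -11, 1, -19, -17]

[12, 8, 7, -15, -8, -11, 1, -19, -17]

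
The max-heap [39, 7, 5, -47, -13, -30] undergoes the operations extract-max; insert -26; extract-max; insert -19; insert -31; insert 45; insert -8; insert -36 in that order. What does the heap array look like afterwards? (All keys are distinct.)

extract-max → returns 39:
  remove root 39; move last element -30 to root → [-30, 7, 5, -47, -13]
  -30 vs larger child 7 at index 1, swap → [7, -30, 5, -47, -13]
  -30 vs larger child -13 at index 4, swap → [7, -13, 5, -47, -30]
insert -26:
  append -26 at index 5 → [7, -13, 5, -47, -30, -26] (no swap needed)
extract-max → returns 7:
  remove root 7; move last element -26 to root → [-26, -13, 5, -47, -30]
  -26 vs larger child 5 at index 2, swap → [5, -13, -26, -47, -30]
insert -19:
  append -19 at index 5 → [5, -13, -26, -47, -30, -19]
  -19 > parent -26 at index 2, swap → [5, -13, -19, -47, -30, -26]
insert -31:
  append -31 at index 6 → [5, -13, -19, -47, -30, -26, -31] (no swap needed)
insert 45:
  append 45 at index 7 → [5, -13, -19, -47, -30, -26, -31, 45]
  45 > parent -47 at index 3, swap → [5, -13, -19, 45, -30, -26, -31, -47]
  45 > parent -13 at index 1, swap → [5, 45, -19, -13, -30, -26, -31, -47]
  45 > parent 5 at index 0, swap → [45, 5, -19, -13, -30, -26, -31, -47]
insert -8:
  append -8 at index 8 → [45, 5, -19, -13, -30, -26, -31, -47, -8]
  -8 > parent -13 at index 3, swap → [45, 5, -19, -8, -30, -26, -31, -47, -13]
insert -36:
  append -36 at index 9 → [45, 5, -19, -8, -30, -26, -31, -47, -13, -36] (no swap needed)

[45, 5, -19, -8, -30, -26, -31, -47, -13, -36]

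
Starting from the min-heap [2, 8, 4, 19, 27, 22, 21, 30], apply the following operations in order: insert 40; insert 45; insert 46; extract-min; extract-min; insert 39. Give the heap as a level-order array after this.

[8, 19, 21, 30, 27, 22, 46, 45, 40, 39]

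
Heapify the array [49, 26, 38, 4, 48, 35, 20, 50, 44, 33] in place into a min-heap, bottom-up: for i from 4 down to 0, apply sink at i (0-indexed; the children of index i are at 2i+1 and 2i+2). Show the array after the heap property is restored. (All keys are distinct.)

sift down from index 4:
  48 vs only child 33 at index 9, swap → [49, 26, 38, 4, 33, 35, 20, 50, 44, 48]
sift down from index 3: already satisfies heap property
sift down from index 2:
  38 vs smaller child 20 at index 6, swap → [49, 26, 20, 4, 33, 35, 38, 50, 44, 48]
sift down from index 1:
  26 vs smaller child 4 at index 3, swap → [49, 4, 20, 26, 33, 35, 38, 50, 44, 48]
sift down from index 0:
  49 vs smaller child 4 at index 1, swap → [4, 49, 20, 26, 33, 35, 38, 50, 44, 48]
  49 vs smaller child 26 at index 3, swap → [4, 26, 20, 49, 33, 35, 38, 50, 44, 48]
  49 vs smaller child 44 at index 8, swap → [4, 26, 20, 44, 33, 35, 38, 50, 49, 48]

[4, 26, 20, 44, 33, 35, 38, 50, 49, 48]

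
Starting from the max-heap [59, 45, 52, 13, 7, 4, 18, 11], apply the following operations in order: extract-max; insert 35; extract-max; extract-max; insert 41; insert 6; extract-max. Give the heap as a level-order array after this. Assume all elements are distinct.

[35, 13, 18, 11, 7, 4, 6]

extract-max → returns 59:
  remove root 59; move last element 11 to root → [11, 45, 52, 13, 7, 4, 18]
  11 vs larger child 52 at index 2, swap → [52, 45, 11, 13, 7, 4, 18]
  11 vs larger child 18 at index 6, swap → [52, 45, 18, 13, 7, 4, 11]
insert 35:
  append 35 at index 7 → [52, 45, 18, 13, 7, 4, 11, 35]
  35 > parent 13 at index 3, swap → [52, 45, 18, 35, 7, 4, 11, 13]
extract-max → returns 52:
  remove root 52; move last element 13 to root → [13, 45, 18, 35, 7, 4, 11]
  13 vs larger child 45 at index 1, swap → [45, 13, 18, 35, 7, 4, 11]
  13 vs larger child 35 at index 3, swap → [45, 35, 18, 13, 7, 4, 11]
extract-max → returns 45:
  remove root 45; move last element 11 to root → [11, 35, 18, 13, 7, 4]
  11 vs larger child 35 at index 1, swap → [35, 11, 18, 13, 7, 4]
  11 vs larger child 13 at index 3, swap → [35, 13, 18, 11, 7, 4]
insert 41:
  append 41 at index 6 → [35, 13, 18, 11, 7, 4, 41]
  41 > parent 18 at index 2, swap → [35, 13, 41, 11, 7, 4, 18]
  41 > parent 35 at index 0, swap → [41, 13, 35, 11, 7, 4, 18]
insert 6:
  append 6 at index 7 → [41, 13, 35, 11, 7, 4, 18, 6] (no swap needed)
extract-max → returns 41:
  remove root 41; move last element 6 to root → [6, 13, 35, 11, 7, 4, 18]
  6 vs larger child 35 at index 2, swap → [35, 13, 6, 11, 7, 4, 18]
  6 vs larger child 18 at index 6, swap → [35, 13, 18, 11, 7, 4, 6]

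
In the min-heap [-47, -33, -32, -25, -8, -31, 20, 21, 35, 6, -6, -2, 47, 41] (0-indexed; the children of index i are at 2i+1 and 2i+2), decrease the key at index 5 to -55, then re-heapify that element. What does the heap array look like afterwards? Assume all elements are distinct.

[-55, -33, -47, -25, -8, -32, 20, 21, 35, 6, -6, -2, 47, 41]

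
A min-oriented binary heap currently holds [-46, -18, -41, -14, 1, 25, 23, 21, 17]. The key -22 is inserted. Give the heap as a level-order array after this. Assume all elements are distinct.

append -22 at index 9 → [-46, -18, -41, -14, 1, 25, 23, 21, 17, -22]
-22 < parent 1 at index 4, swap → [-46, -18, -41, -14, -22, 25, 23, 21, 17, 1]
-22 < parent -18 at index 1, swap → [-46, -22, -41, -14, -18, 25, 23, 21, 17, 1]

[-46, -22, -41, -14, -18, 25, 23, 21, 17, 1]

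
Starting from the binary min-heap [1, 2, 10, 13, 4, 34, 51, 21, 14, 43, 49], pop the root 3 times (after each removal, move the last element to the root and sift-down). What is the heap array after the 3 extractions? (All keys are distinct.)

extract-min #1 returns 1:
  remove root 1; move last element 49 to root → [49, 2, 10, 13, 4, 34, 51, 21, 14, 43]
  49 vs smaller child 2 at index 1, swap → [2, 49, 10, 13, 4, 34, 51, 21, 14, 43]
  49 vs smaller child 4 at index 4, swap → [2, 4, 10, 13, 49, 34, 51, 21, 14, 43]
  49 vs only child 43 at index 9, swap → [2, 4, 10, 13, 43, 34, 51, 21, 14, 49]
extract-min #2 returns 2:
  remove root 2; move last element 49 to root → [49, 4, 10, 13, 43, 34, 51, 21, 14]
  49 vs smaller child 4 at index 1, swap → [4, 49, 10, 13, 43, 34, 51, 21, 14]
  49 vs smaller child 13 at index 3, swap → [4, 13, 10, 49, 43, 34, 51, 21, 14]
  49 vs smaller child 14 at index 8, swap → [4, 13, 10, 14, 43, 34, 51, 21, 49]
extract-min #3 returns 4:
  remove root 4; move last element 49 to root → [49, 13, 10, 14, 43, 34, 51, 21]
  49 vs smaller child 10 at index 2, swap → [10, 13, 49, 14, 43, 34, 51, 21]
  49 vs smaller child 34 at index 5, swap → [10, 13, 34, 14, 43, 49, 51, 21]

[10, 13, 34, 14, 43, 49, 51, 21]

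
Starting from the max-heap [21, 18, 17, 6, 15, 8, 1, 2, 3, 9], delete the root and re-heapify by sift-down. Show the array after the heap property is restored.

remove root 21; move last element 9 to root → [9, 18, 17, 6, 15, 8, 1, 2, 3]
9 vs larger child 18 at index 1, swap → [18, 9, 17, 6, 15, 8, 1, 2, 3]
9 vs larger child 15 at index 4, swap → [18, 15, 17, 6, 9, 8, 1, 2, 3]

[18, 15, 17, 6, 9, 8, 1, 2, 3]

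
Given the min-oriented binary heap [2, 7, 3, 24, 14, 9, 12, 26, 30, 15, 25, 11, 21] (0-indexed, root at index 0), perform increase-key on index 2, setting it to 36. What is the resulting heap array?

[2, 7, 9, 24, 14, 11, 12, 26, 30, 15, 25, 36, 21]

set index 2 from 3 to 36 → [2, 7, 36, 24, 14, 9, 12, 26, 30, 15, 25, 11, 21]
36 vs smaller child 9 at index 5, swap → [2, 7, 9, 24, 14, 36, 12, 26, 30, 15, 25, 11, 21]
36 vs smaller child 11 at index 11, swap → [2, 7, 9, 24, 14, 11, 12, 26, 30, 15, 25, 36, 21]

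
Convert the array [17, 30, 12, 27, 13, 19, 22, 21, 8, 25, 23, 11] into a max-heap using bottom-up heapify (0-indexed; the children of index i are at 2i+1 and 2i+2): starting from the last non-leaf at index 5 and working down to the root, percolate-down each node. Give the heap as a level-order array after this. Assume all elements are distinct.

[30, 27, 22, 21, 25, 19, 12, 17, 8, 13, 23, 11]

sift down from index 5: already satisfies heap property
sift down from index 4:
  13 vs larger child 25 at index 9, swap → [17, 30, 12, 27, 25, 19, 22, 21, 8, 13, 23, 11]
sift down from index 3: already satisfies heap property
sift down from index 2:
  12 vs larger child 22 at index 6, swap → [17, 30, 22, 27, 25, 19, 12, 21, 8, 13, 23, 11]
sift down from index 1: already satisfies heap property
sift down from index 0:
  17 vs larger child 30 at index 1, swap → [30, 17, 22, 27, 25, 19, 12, 21, 8, 13, 23, 11]
  17 vs larger child 27 at index 3, swap → [30, 27, 22, 17, 25, 19, 12, 21, 8, 13, 23, 11]
  17 vs larger child 21 at index 7, swap → [30, 27, 22, 21, 25, 19, 12, 17, 8, 13, 23, 11]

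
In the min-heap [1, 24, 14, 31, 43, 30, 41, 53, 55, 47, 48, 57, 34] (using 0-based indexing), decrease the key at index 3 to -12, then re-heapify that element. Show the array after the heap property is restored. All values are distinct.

set index 3 from 31 to -12 → [1, 24, 14, -12, 43, 30, 41, 53, 55, 47, 48, 57, 34]
-12 < parent 24 at index 1, swap → [1, -12, 14, 24, 43, 30, 41, 53, 55, 47, 48, 57, 34]
-12 < parent 1 at index 0, swap → [-12, 1, 14, 24, 43, 30, 41, 53, 55, 47, 48, 57, 34]

[-12, 1, 14, 24, 43, 30, 41, 53, 55, 47, 48, 57, 34]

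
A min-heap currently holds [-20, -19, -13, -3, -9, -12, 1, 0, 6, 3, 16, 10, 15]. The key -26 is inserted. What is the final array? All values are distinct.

[-26, -19, -20, -3, -9, -12, -13, 0, 6, 3, 16, 10, 15, 1]

append -26 at index 13 → [-20, -19, -13, -3, -9, -12, 1, 0, 6, 3, 16, 10, 15, -26]
-26 < parent 1 at index 6, swap → [-20, -19, -13, -3, -9, -12, -26, 0, 6, 3, 16, 10, 15, 1]
-26 < parent -13 at index 2, swap → [-20, -19, -26, -3, -9, -12, -13, 0, 6, 3, 16, 10, 15, 1]
-26 < parent -20 at index 0, swap → [-26, -19, -20, -3, -9, -12, -13, 0, 6, 3, 16, 10, 15, 1]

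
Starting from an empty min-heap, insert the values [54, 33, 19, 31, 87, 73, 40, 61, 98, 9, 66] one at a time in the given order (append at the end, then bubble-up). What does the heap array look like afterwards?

Insert 54:
  append 54 at index 0 → [54] (no swap needed)
Insert 33:
  append 33 at index 1 → [54, 33]
  33 < parent 54 at index 0, swap → [33, 54]
Insert 19:
  append 19 at index 2 → [33, 54, 19]
  19 < parent 33 at index 0, swap → [19, 54, 33]
Insert 31:
  append 31 at index 3 → [19, 54, 33, 31]
  31 < parent 54 at index 1, swap → [19, 31, 33, 54]
Insert 87:
  append 87 at index 4 → [19, 31, 33, 54, 87] (no swap needed)
Insert 73:
  append 73 at index 5 → [19, 31, 33, 54, 87, 73] (no swap needed)
Insert 40:
  append 40 at index 6 → [19, 31, 33, 54, 87, 73, 40] (no swap needed)
Insert 61:
  append 61 at index 7 → [19, 31, 33, 54, 87, 73, 40, 61] (no swap needed)
Insert 98:
  append 98 at index 8 → [19, 31, 33, 54, 87, 73, 40, 61, 98] (no swap needed)
Insert 9:
  append 9 at index 9 → [19, 31, 33, 54, 87, 73, 40, 61, 98, 9]
  9 < parent 87 at index 4, swap → [19, 31, 33, 54, 9, 73, 40, 61, 98, 87]
  9 < parent 31 at index 1, swap → [19, 9, 33, 54, 31, 73, 40, 61, 98, 87]
  9 < parent 19 at index 0, swap → [9, 19, 33, 54, 31, 73, 40, 61, 98, 87]
Insert 66:
  append 66 at index 10 → [9, 19, 33, 54, 31, 73, 40, 61, 98, 87, 66] (no swap needed)

[9, 19, 33, 54, 31, 73, 40, 61, 98, 87, 66]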